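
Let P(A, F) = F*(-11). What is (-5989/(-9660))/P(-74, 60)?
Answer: -5989/6375600 ≈ -0.00093936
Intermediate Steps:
P(A, F) = -11*F
(-5989/(-9660))/P(-74, 60) = (-5989/(-9660))/((-11*60)) = -5989*(-1/9660)/(-660) = (5989/9660)*(-1/660) = -5989/6375600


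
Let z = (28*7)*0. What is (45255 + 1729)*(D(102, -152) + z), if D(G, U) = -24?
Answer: -1127616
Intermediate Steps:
z = 0 (z = 196*0 = 0)
(45255 + 1729)*(D(102, -152) + z) = (45255 + 1729)*(-24 + 0) = 46984*(-24) = -1127616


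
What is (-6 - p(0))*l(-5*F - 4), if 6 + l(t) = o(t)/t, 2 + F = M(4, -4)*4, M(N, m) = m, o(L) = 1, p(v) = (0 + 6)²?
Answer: 10815/43 ≈ 251.51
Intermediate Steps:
p(v) = 36 (p(v) = 6² = 36)
F = -18 (F = -2 - 4*4 = -2 - 16 = -18)
l(t) = -6 + 1/t
(-6 - p(0))*l(-5*F - 4) = (-6 - 1*36)*(-6 + 1/(-5*(-18) - 4)) = (-6 - 36)*(-6 + 1/(90 - 4)) = -42*(-6 + 1/86) = -42*(-515/86) = 10815/43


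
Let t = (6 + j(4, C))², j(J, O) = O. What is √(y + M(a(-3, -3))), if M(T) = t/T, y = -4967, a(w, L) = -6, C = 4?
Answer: I*√44853/3 ≈ 70.595*I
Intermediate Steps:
t = 100 (t = (6 + 4)² = 10² = 100)
M(T) = 100/T
√(y + M(a(-3, -3))) = √(-4967 + 100/(-6)) = √(-4967 + 100*(-⅙)) = √(-4967 - 50/3) = √(-14951/3) = I*√44853/3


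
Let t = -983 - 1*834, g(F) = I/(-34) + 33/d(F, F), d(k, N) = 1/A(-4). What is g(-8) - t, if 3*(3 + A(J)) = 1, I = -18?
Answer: 29402/17 ≈ 1729.5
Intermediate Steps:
A(J) = -8/3 (A(J) = -3 + (1/3)*1 = -3 + 1/3 = -8/3)
d(k, N) = -3/8 (d(k, N) = 1/(-8/3) = -3/8)
g(F) = -1487/17 (g(F) = -18/(-34) + 33/(-3/8) = -18*(-1/34) + 33*(-8/3) = 9/17 - 88 = -1487/17)
t = -1817 (t = -983 - 834 = -1817)
g(-8) - t = -1487/17 - 1*(-1817) = -1487/17 + 1817 = 29402/17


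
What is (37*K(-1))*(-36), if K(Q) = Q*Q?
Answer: -1332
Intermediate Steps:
K(Q) = Q**2
(37*K(-1))*(-36) = (37*(-1)**2)*(-36) = (37*1)*(-36) = 37*(-36) = -1332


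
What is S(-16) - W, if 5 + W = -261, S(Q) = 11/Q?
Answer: 4245/16 ≈ 265.31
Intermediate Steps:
W = -266 (W = -5 - 261 = -266)
S(-16) - W = 11/(-16) - 1*(-266) = 11*(-1/16) + 266 = -11/16 + 266 = 4245/16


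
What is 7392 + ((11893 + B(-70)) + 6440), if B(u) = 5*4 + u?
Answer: 25675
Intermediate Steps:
B(u) = 20 + u
7392 + ((11893 + B(-70)) + 6440) = 7392 + ((11893 + (20 - 70)) + 6440) = 7392 + ((11893 - 50) + 6440) = 7392 + (11843 + 6440) = 7392 + 18283 = 25675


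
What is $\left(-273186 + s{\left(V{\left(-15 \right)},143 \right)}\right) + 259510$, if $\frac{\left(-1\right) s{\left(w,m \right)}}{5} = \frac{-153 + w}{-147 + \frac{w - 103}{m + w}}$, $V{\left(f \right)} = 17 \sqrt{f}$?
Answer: $\frac{- 16972341 \sqrt{15} + 144511447 i}{- 10562 i + 1241 \sqrt{15}} \approx -13681.0 + 2.2101 i$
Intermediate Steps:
$s{\left(w,m \right)} = - \frac{5 \left(-153 + w\right)}{-147 + \frac{-103 + w}{m + w}}$ ($s{\left(w,m \right)} = - 5 \frac{-153 + w}{-147 + \frac{w - 103}{m + w}} = - 5 \frac{-153 + w}{-147 + \frac{-103 + w}{m + w}} = - \frac{5 \left(-153 + w\right)}{-147 + \frac{-103 + w}{m + w}}$)
$\left(-273186 + s{\left(V{\left(-15 \right)},143 \right)}\right) + 259510 = \left(-273186 + \frac{5 \left(\left(17 \sqrt{-15}\right)^{2} - 21879 - 153 \cdot 17 \sqrt{-15} + 143 \cdot 17 \sqrt{-15}\right)}{103 + 146 \cdot 17 \sqrt{-15} + 147 \cdot 143}\right) + 259510 = \left(-273186 + \frac{5 \left(\left(17 i \sqrt{15}\right)^{2} - 21879 - 153 \cdot 17 i \sqrt{15} + 143 \cdot 17 i \sqrt{15}\right)}{103 + 146 \cdot 17 i \sqrt{15} + 21021}\right) + 259510 = \left(-273186 + \frac{5 \left(-4335 - 21879 - 2601 i \sqrt{15} + 2431 i \sqrt{15}\right)}{103 + 2482 i \sqrt{15} + 21021}\right) + 259510 = \left(-273186 + \frac{5 \left(-26214 - 170 i \sqrt{15}\right)}{21124 + 2482 i \sqrt{15}}\right) + 259510 = -13676 + \frac{5 \left(-26214 - 170 i \sqrt{15}\right)}{21124 + 2482 i \sqrt{15}}$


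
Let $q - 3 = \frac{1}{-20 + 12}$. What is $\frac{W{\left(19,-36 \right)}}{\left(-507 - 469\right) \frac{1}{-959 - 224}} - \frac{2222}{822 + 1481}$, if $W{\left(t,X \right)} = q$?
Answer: $\frac{45312951}{17981824} \approx 2.5199$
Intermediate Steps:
$q = \frac{23}{8}$ ($q = 3 + \frac{1}{-20 + 12} = 3 + \frac{1}{-8} = 3 - \frac{1}{8} = \frac{23}{8} \approx 2.875$)
$W{\left(t,X \right)} = \frac{23}{8}$
$\frac{W{\left(19,-36 \right)}}{\left(-507 - 469\right) \frac{1}{-959 - 224}} - \frac{2222}{822 + 1481} = \frac{23}{8 \frac{-507 - 469}{-959 - 224}} - \frac{2222}{822 + 1481} = \frac{23}{8 \left(- \frac{976}{-1183}\right)} - \frac{2222}{2303} = \frac{23}{8 \left(\left(-976\right) \left(- \frac{1}{1183}\right)\right)} - \frac{2222}{2303} = \frac{23}{8 \cdot \frac{976}{1183}} - \frac{2222}{2303} = \frac{23}{8} \cdot \frac{1183}{976} - \frac{2222}{2303} = \frac{27209}{7808} - \frac{2222}{2303} = \frac{45312951}{17981824}$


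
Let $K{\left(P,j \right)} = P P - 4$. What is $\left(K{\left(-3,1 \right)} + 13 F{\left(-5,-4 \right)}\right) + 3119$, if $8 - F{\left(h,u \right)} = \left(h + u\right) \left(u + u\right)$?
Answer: $2292$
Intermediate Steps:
$F{\left(h,u \right)} = 8 - 2 u \left(h + u\right)$ ($F{\left(h,u \right)} = 8 - \left(h + u\right) \left(u + u\right) = 8 - \left(h + u\right) 2 u = 8 - 2 u \left(h + u\right)$)
$K{\left(P,j \right)} = -4 + P^{2}$ ($K{\left(P,j \right)} = P^{2} - 4 = -4 + P^{2}$)
$\left(K{\left(-3,1 \right)} + 13 F{\left(-5,-4 \right)}\right) + 3119 = \left(\left(-4 + \left(-3\right)^{2}\right) + 13 \left(8 - 2 \left(-4\right)^{2} - \left(-10\right) \left(-4\right)\right)\right) + 3119 = \left(\left(-4 + 9\right) + 13 \left(8 - 32 - 40\right)\right) + 3119 = \left(5 + 13 \left(8 - 32 - 40\right)\right) + 3119 = \left(5 + 13 \left(-64\right)\right) + 3119 = \left(5 - 832\right) + 3119 = -827 + 3119 = 2292$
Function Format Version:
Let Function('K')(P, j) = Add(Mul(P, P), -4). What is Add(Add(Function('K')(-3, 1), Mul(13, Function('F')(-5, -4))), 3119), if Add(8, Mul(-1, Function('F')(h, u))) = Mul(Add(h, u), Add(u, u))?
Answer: 2292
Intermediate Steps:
Function('F')(h, u) = Add(8, Mul(-2, u, Add(h, u))) (Function('F')(h, u) = Add(8, Mul(-1, Mul(Add(h, u), Add(u, u)))) = Add(8, Mul(-1, Mul(Add(h, u), Mul(2, u)))) = Add(8, Mul(-1, Mul(2, u, Add(h, u)))) = Add(8, Mul(-2, u, Add(h, u))))
Function('K')(P, j) = Add(-4, Pow(P, 2)) (Function('K')(P, j) = Add(Pow(P, 2), -4) = Add(-4, Pow(P, 2)))
Add(Add(Function('K')(-3, 1), Mul(13, Function('F')(-5, -4))), 3119) = Add(Add(Add(-4, Pow(-3, 2)), Mul(13, Add(8, Mul(-2, Pow(-4, 2)), Mul(-2, -5, -4)))), 3119) = Add(Add(Add(-4, 9), Mul(13, Add(8, Mul(-2, 16), -40))), 3119) = Add(Add(5, Mul(13, Add(8, -32, -40))), 3119) = Add(Add(5, Mul(13, -64)), 3119) = Add(Add(5, -832), 3119) = Add(-827, 3119) = 2292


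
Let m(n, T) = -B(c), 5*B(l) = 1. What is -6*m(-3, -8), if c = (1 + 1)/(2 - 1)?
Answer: 6/5 ≈ 1.2000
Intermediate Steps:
c = 2 (c = 2/1 = 2*1 = 2)
B(l) = ⅕ (B(l) = (⅕)*1 = ⅕)
m(n, T) = -⅕ (m(n, T) = -1*⅕ = -⅕)
-6*m(-3, -8) = -6*(-⅕) = 6/5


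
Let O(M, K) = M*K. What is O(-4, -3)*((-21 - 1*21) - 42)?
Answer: -1008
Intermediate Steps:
O(M, K) = K*M
O(-4, -3)*((-21 - 1*21) - 42) = (-3*(-4))*((-21 - 1*21) - 42) = 12*((-21 - 21) - 42) = 12*(-42 - 42) = 12*(-84) = -1008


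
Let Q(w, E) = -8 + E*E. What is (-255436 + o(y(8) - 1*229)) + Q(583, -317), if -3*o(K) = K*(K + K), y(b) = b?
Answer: -562547/3 ≈ -1.8752e+5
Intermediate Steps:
Q(w, E) = -8 + E²
o(K) = -2*K²/3 (o(K) = -K*(K + K)/3 = -K*2*K/3 = -2*K²/3)
(-255436 + o(y(8) - 1*229)) + Q(583, -317) = (-255436 - 2*(8 - 1*229)²/3) + (-8 + (-317)²) = (-255436 - 2*(8 - 229)²/3) + (-8 + 100489) = (-255436 - ⅔*(-221)²) + 100481 = (-255436 - ⅔*48841) + 100481 = (-255436 - 97682/3) + 100481 = -863990/3 + 100481 = -562547/3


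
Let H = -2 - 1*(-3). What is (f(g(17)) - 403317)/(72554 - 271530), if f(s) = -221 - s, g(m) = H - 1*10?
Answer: 403529/198976 ≈ 2.0280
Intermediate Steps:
H = 1 (H = -2 + 3 = 1)
g(m) = -9 (g(m) = 1 - 1*10 = 1 - 10 = -9)
(f(g(17)) - 403317)/(72554 - 271530) = ((-221 - 1*(-9)) - 403317)/(72554 - 271530) = ((-221 + 9) - 403317)/(-198976) = (-212 - 403317)*(-1/198976) = -403529*(-1/198976) = 403529/198976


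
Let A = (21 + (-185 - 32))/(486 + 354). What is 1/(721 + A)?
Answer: 30/21623 ≈ 0.0013874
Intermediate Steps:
A = -7/30 (A = (21 - 217)/840 = -196*1/840 = -7/30 ≈ -0.23333)
1/(721 + A) = 1/(721 - 7/30) = 1/(21623/30) = 30/21623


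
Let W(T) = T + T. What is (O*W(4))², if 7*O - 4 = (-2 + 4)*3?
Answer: 6400/49 ≈ 130.61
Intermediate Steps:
W(T) = 2*T
O = 10/7 (O = 4/7 + ((-2 + 4)*3)/7 = 4/7 + (2*3)/7 = 4/7 + (⅐)*6 = 4/7 + 6/7 = 10/7 ≈ 1.4286)
(O*W(4))² = (10*(2*4)/7)² = ((10/7)*8)² = (80/7)² = 6400/49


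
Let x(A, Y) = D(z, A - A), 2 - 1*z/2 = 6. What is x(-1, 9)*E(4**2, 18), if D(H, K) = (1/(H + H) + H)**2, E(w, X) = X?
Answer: 149769/128 ≈ 1170.1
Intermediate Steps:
z = -8 (z = 4 - 2*6 = 4 - 12 = -8)
D(H, K) = (H + 1/(2*H))**2 (D(H, K) = (1/(2*H) + H)**2 = (H + 1/(2*H))**2)
x(A, Y) = 16641/256 (x(A, Y) = (1/4)*(1 + 2*(-8)**2)**2/(-8)**2 = (1/4)*(1/64)*(1 + 2*64)**2 = (1/4)*(1/64)*(1 + 128)**2 = (1/4)*(1/64)*129**2 = (1/4)*(1/64)*16641 = 16641/256)
x(-1, 9)*E(4**2, 18) = (16641/256)*18 = 149769/128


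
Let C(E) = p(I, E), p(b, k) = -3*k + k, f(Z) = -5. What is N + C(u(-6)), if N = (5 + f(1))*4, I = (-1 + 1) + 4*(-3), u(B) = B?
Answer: 12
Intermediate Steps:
I = -12 (I = 0 - 12 = -12)
p(b, k) = -2*k
C(E) = -2*E
N = 0 (N = (5 - 5)*4 = 0*4 = 0)
N + C(u(-6)) = 0 - 2*(-6) = 0 + 12 = 12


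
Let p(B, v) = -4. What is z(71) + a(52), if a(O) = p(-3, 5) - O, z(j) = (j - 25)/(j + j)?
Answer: -3953/71 ≈ -55.676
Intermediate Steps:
z(j) = (-25 + j)/(2*j) (z(j) = (-25 + j)/((2*j)) = (-25 + j)*(1/(2*j)) = (-25 + j)/(2*j))
a(O) = -4 - O
z(71) + a(52) = (1/2)*(-25 + 71)/71 + (-4 - 1*52) = (1/2)*(1/71)*46 + (-4 - 52) = 23/71 - 56 = -3953/71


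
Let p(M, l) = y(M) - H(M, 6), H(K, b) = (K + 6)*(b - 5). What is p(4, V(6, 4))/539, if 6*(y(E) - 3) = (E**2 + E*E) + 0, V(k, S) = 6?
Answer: -5/1617 ≈ -0.0030921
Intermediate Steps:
H(K, b) = (-5 + b)*(6 + K) (H(K, b) = (6 + K)*(-5 + b) = (-5 + b)*(6 + K))
y(E) = 3 + E**2/3 (y(E) = 3 + ((E**2 + E*E) + 0)/6 = 3 + ((E**2 + E**2) + 0)/6 = 3 + (2*E**2 + 0)/6 = 3 + (2*E**2)/6 = 3 + E**2/3)
p(M, l) = -3 - M + M**2/3 (p(M, l) = (3 + M**2/3) - (-30 - 5*M + 6*6 + M*6) = (3 + M**2/3) - (-30 - 5*M + 36 + 6*M) = (3 + M**2/3) - (6 + M) = (3 + M**2/3) + (-6 - M) = -3 - M + M**2/3)
p(4, V(6, 4))/539 = (-3 - 1*4 + (1/3)*4**2)/539 = (-3 - 4 + (1/3)*16)*(1/539) = (-3 - 4 + 16/3)*(1/539) = -5/3*1/539 = -5/1617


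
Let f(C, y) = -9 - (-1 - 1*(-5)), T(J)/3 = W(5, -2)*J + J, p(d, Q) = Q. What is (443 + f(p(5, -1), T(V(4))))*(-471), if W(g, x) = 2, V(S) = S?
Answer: -202530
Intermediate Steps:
T(J) = 9*J (T(J) = 3*(2*J + J) = 3*(3*J) = 9*J)
f(C, y) = -13 (f(C, y) = -9 - (-1 + 5) = -9 - 1*4 = -9 - 4 = -13)
(443 + f(p(5, -1), T(V(4))))*(-471) = (443 - 13)*(-471) = 430*(-471) = -202530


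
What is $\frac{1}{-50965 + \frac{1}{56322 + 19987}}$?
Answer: $- \frac{76309}{3889088184} \approx -1.9621 \cdot 10^{-5}$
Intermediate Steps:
$\frac{1}{-50965 + \frac{1}{56322 + 19987}} = \frac{1}{-50965 + \frac{1}{76309}} = \frac{1}{- \frac{3889088184}{76309}} = - \frac{76309}{3889088184}$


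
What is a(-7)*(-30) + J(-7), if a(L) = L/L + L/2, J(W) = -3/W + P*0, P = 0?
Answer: 528/7 ≈ 75.429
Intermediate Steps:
J(W) = -3/W (J(W) = -3/W + 0*0 = -3/W + 0 = -3/W)
a(L) = 1 + L/2 (a(L) = 1 + L*(½) = 1 + L/2)
a(-7)*(-30) + J(-7) = (1 + (½)*(-7))*(-30) - 3/(-7) = (1 - 7/2)*(-30) - 3*(-⅐) = -5/2*(-30) + 3/7 = 75 + 3/7 = 528/7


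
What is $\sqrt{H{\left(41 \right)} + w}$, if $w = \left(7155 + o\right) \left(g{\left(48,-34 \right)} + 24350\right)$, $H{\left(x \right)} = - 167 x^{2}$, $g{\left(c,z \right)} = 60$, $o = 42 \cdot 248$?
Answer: $\sqrt{428627383} \approx 20703.0$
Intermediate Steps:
$o = 10416$
$w = 428908110$ ($w = \left(7155 + 10416\right) \left(60 + 24350\right) = 17571 \cdot 24410 = 428908110$)
$\sqrt{H{\left(41 \right)} + w} = \sqrt{- 167 \cdot 41^{2} + 428908110} = \sqrt{\left(-167\right) 1681 + 428908110} = \sqrt{-280727 + 428908110} = \sqrt{428627383}$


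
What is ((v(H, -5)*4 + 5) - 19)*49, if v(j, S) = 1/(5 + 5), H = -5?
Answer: -3332/5 ≈ -666.40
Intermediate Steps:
v(j, S) = 1/10
((v(H, -5)*4 + 5) - 19)*49 = (((1/10)*4 + 5) - 19)*49 = ((2/5 + 5) - 19)*49 = (27/5 - 19)*49 = -68/5*49 = -3332/5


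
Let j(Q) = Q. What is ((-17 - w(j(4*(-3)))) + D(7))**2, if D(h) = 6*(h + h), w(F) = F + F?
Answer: 8281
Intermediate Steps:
w(F) = 2*F
D(h) = 12*h (D(h) = 6*(2*h) = 12*h)
((-17 - w(j(4*(-3)))) + D(7))**2 = ((-17 - 2*4*(-3)) + 12*7)**2 = ((-17 - 2*(-12)) + 84)**2 = ((-17 - 1*(-24)) + 84)**2 = ((-17 + 24) + 84)**2 = (7 + 84)**2 = 91**2 = 8281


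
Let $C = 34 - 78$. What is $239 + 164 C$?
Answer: $-6977$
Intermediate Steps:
$C = -44$ ($C = 34 - 78 = -44$)
$239 + 164 C = 239 + 164 \left(-44\right) = 239 - 7216 = -6977$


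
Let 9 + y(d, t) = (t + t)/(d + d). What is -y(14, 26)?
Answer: 50/7 ≈ 7.1429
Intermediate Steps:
y(d, t) = -9 + t/d (y(d, t) = -9 + (t + t)/(d + d) = -9 + (2*t)/((2*d)) = -9 + (2*t)*(1/(2*d)) = -9 + t/d)
-y(14, 26) = -(-9 + 26/14) = -(-9 + 26*(1/14)) = -(-9 + 13/7) = -1*(-50/7) = 50/7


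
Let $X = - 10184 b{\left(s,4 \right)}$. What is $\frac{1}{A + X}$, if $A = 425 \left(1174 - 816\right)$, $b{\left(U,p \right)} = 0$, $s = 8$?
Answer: $\frac{1}{152150} \approx 6.5725 \cdot 10^{-6}$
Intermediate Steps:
$X = 0$ ($X = \left(-10184\right) 0 = 0$)
$A = 152150$ ($A = 425 \cdot 358 = 152150$)
$\frac{1}{A + X} = \frac{1}{152150 + 0} = \frac{1}{152150}$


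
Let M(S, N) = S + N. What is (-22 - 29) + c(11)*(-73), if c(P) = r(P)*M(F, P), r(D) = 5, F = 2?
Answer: -4796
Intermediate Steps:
M(S, N) = N + S
c(P) = 10 + 5*P (c(P) = 5*(P + 2) = 5*(2 + P) = 10 + 5*P)
(-22 - 29) + c(11)*(-73) = (-22 - 29) + (10 + 5*11)*(-73) = -51 + (10 + 55)*(-73) = -51 + 65*(-73) = -51 - 4745 = -4796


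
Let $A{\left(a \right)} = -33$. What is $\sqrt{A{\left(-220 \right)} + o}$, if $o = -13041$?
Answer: $i \sqrt{13074} \approx 114.34 i$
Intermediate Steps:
$\sqrt{A{\left(-220 \right)} + o} = \sqrt{-33 - 13041} = \sqrt{-13074} = i \sqrt{13074}$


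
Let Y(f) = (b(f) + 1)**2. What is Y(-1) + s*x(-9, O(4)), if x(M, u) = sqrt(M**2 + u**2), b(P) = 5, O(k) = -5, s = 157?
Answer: 36 + 157*sqrt(106) ≈ 1652.4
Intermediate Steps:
Y(f) = 36 (Y(f) = (5 + 1)**2 = 6**2 = 36)
Y(-1) + s*x(-9, O(4)) = 36 + 157*sqrt((-9)**2 + (-5)**2) = 36 + 157*sqrt(81 + 25) = 36 + 157*sqrt(106)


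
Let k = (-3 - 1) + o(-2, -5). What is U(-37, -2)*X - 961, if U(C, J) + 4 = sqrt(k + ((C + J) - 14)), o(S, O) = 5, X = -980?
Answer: 2959 - 1960*I*sqrt(13) ≈ 2959.0 - 7066.9*I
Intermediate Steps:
k = 1 (k = (-3 - 1) + 5 = -4 + 5 = 1)
U(C, J) = -4 + sqrt(-13 + C + J) (U(C, J) = -4 + sqrt(1 + ((C + J) - 14)) = -4 + sqrt(1 + (-14 + C + J)) = -4 + sqrt(-13 + C + J))
U(-37, -2)*X - 961 = (-4 + sqrt(-13 - 37 - 2))*(-980) - 961 = (-4 + sqrt(-52))*(-980) - 961 = (-4 + 2*I*sqrt(13))*(-980) - 961 = (3920 - 1960*I*sqrt(13)) - 961 = 2959 - 1960*I*sqrt(13)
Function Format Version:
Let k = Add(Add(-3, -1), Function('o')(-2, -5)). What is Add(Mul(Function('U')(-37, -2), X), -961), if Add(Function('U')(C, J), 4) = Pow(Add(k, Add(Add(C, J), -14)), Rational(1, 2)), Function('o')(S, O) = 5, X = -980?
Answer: Add(2959, Mul(-1960, I, Pow(13, Rational(1, 2)))) ≈ Add(2959.0, Mul(-7066.9, I))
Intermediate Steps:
k = 1 (k = Add(Add(-3, -1), 5) = Add(-4, 5) = 1)
Function('U')(C, J) = Add(-4, Pow(Add(-13, C, J), Rational(1, 2))) (Function('U')(C, J) = Add(-4, Pow(Add(1, Add(Add(C, J), -14)), Rational(1, 2))) = Add(-4, Pow(Add(1, Add(-14, C, J)), Rational(1, 2))) = Add(-4, Pow(Add(-13, C, J), Rational(1, 2))))
Add(Mul(Function('U')(-37, -2), X), -961) = Add(Mul(Add(-4, Pow(Add(-13, -37, -2), Rational(1, 2))), -980), -961) = Add(Mul(Add(-4, Pow(-52, Rational(1, 2))), -980), -961) = Add(Mul(Add(-4, Mul(2, I, Pow(13, Rational(1, 2)))), -980), -961) = Add(Add(3920, Mul(-1960, I, Pow(13, Rational(1, 2)))), -961) = Add(2959, Mul(-1960, I, Pow(13, Rational(1, 2))))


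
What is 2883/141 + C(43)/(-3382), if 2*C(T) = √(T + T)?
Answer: 961/47 - √86/6764 ≈ 20.445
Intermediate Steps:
C(T) = √2*√T/2 (C(T) = √(T + T)/2 = √(2*T)/2 = (√2*√T)/2 = √2*√T/2)
2883/141 + C(43)/(-3382) = 2883/141 + (√2*√43/2)/(-3382) = 2883*(1/141) + (√86/2)*(-1/3382) = 961/47 - √86/6764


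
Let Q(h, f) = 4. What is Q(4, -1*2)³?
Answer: 64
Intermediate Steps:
Q(4, -1*2)³ = 4³ = 64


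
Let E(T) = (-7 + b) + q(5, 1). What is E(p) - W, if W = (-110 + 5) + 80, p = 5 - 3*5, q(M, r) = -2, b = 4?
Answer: 20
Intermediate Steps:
p = -10 (p = 5 - 15 = -10)
W = -25 (W = -105 + 80 = -25)
E(T) = -5 (E(T) = (-7 + 4) - 2 = -3 - 2 = -5)
E(p) - W = -5 - 1*(-25) = -5 + 25 = 20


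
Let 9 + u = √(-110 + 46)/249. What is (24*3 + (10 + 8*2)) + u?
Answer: 89 + 8*I/249 ≈ 89.0 + 0.032129*I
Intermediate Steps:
u = -9 + 8*I/249 (u = -9 + √(-110 + 46)/249 = -9 + √(-64)*(1/249) = -9 + (8*I)*(1/249) = -9 + 8*I/249 ≈ -9.0 + 0.032129*I)
(24*3 + (10 + 8*2)) + u = (24*3 + (10 + 8*2)) + (-9 + 8*I/249) = (72 + (10 + 16)) + (-9 + 8*I/249) = (72 + 26) + (-9 + 8*I/249) = 98 + (-9 + 8*I/249) = 89 + 8*I/249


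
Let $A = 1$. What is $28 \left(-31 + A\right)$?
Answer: $-840$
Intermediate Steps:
$28 \left(-31 + A\right) = 28 \left(-31 + 1\right) = 28 \left(-30\right) = -840$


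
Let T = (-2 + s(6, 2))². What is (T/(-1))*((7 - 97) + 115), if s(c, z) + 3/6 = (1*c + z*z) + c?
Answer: -18225/4 ≈ -4556.3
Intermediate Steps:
s(c, z) = -½ + z² + 2*c (s(c, z) = -½ + ((1*c + z*z) + c) = -½ + ((c + z²) + c) = -½ + (z² + 2*c) = -½ + z² + 2*c)
T = 729/4 (T = (-2 + (-½ + 2² + 2*6))² = (-2 + (-½ + 4 + 12))² = (-2 + 31/2)² = (27/2)² = 729/4 ≈ 182.25)
(T/(-1))*((7 - 97) + 115) = ((729/4)/(-1))*((7 - 97) + 115) = ((729/4)*(-1))*(-90 + 115) = -729/4*25 = -18225/4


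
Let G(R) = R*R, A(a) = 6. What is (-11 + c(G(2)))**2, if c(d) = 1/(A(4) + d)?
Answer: 11881/100 ≈ 118.81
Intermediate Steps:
G(R) = R**2
c(d) = 1/(6 + d)
(-11 + c(G(2)))**2 = (-11 + 1/(6 + 2**2))**2 = (-11 + 1/(6 + 4))**2 = (-11 + 1/10)**2 = (-109/10)**2 = 11881/100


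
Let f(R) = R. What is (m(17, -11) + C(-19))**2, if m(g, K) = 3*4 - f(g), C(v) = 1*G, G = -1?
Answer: 36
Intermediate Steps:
C(v) = -1 (C(v) = 1*(-1) = -1)
m(g, K) = 12 - g (m(g, K) = 3*4 - g = 12 - g)
(m(17, -11) + C(-19))**2 = ((12 - 1*17) - 1)**2 = ((12 - 17) - 1)**2 = (-5 - 1)**2 = (-6)**2 = 36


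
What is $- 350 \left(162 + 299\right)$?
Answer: $-161350$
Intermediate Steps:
$- 350 \left(162 + 299\right) = \left(-350\right) 461 = -161350$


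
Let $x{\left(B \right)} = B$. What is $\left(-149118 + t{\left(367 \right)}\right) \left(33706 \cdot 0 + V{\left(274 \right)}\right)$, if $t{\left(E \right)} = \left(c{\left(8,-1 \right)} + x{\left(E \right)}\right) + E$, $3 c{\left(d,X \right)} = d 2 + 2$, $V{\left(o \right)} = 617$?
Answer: $-91549226$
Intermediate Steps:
$c{\left(d,X \right)} = \frac{2}{3} + \frac{2 d}{3}$ ($c{\left(d,X \right)} = \frac{d 2 + 2}{3} = \frac{2 d + 2}{3} = \frac{2 + 2 d}{3} = \frac{2}{3} + \frac{2 d}{3}$)
$t{\left(E \right)} = 6 + 2 E$ ($t{\left(E \right)} = \left(\left(\frac{2}{3} + \frac{2}{3} \cdot 8\right) + E\right) + E = \left(\left(\frac{2}{3} + \frac{16}{3}\right) + E\right) + E = \left(6 + E\right) + E = 6 + 2 E$)
$\left(-149118 + t{\left(367 \right)}\right) \left(33706 \cdot 0 + V{\left(274 \right)}\right) = \left(-149118 + \left(6 + 2 \cdot 367\right)\right) \left(33706 \cdot 0 + 617\right) = \left(-149118 + \left(6 + 734\right)\right) \left(0 + 617\right) = \left(-149118 + 740\right) 617 = \left(-148378\right) 617 = -91549226$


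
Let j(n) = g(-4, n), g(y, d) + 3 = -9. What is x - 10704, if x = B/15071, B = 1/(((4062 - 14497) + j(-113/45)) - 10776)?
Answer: -3423694020433/319851833 ≈ -10704.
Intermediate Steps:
g(y, d) = -12 (g(y, d) = -3 - 9 = -12)
j(n) = -12
B = -1/21223 (B = 1/(((4062 - 14497) - 12) - 10776) = 1/((-10435 - 12) - 10776) = 1/(-10447 - 10776) = 1/(-21223) = -1/21223 ≈ -4.7119e-5)
x = -1/319851833 (x = -1/21223/15071 = -1/21223*1/15071 = -1/319851833 ≈ -3.1264e-9)
x - 10704 = -1/319851833 - 10704 = -3423694020433/319851833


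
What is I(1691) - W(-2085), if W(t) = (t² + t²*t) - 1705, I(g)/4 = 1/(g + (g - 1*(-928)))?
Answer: 19523478093777/2155 ≈ 9.0596e+9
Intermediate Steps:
I(g) = 4/(928 + 2*g) (I(g) = 4/(g + (g - 1*(-928))) = 4/(g + (g + 928)) = 4/(g + (928 + g)) = 4/(928 + 2*g))
W(t) = -1705 + t² + t³ (W(t) = (t² + t³) - 1705 = -1705 + t² + t³)
I(1691) - W(-2085) = 2/(464 + 1691) - (-1705 + (-2085)² + (-2085)³) = 2/2155 - (-1705 + 4347225 - 9063964125) = 2*(1/2155) - 1*(-9059618605) = 2/2155 + 9059618605 = 19523478093777/2155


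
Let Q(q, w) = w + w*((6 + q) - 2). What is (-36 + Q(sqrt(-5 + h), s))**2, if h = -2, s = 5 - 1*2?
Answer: 378 - 126*I*sqrt(7) ≈ 378.0 - 333.36*I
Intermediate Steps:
s = 3 (s = 5 - 2 = 3)
Q(q, w) = w + w*(4 + q)
(-36 + Q(sqrt(-5 + h), s))**2 = (-36 + 3*(5 + sqrt(-5 - 2)))**2 = (-36 + 3*(5 + sqrt(-7)))**2 = (-36 + 3*(5 + I*sqrt(7)))**2 = (-36 + (15 + 3*I*sqrt(7)))**2 = (-21 + 3*I*sqrt(7))**2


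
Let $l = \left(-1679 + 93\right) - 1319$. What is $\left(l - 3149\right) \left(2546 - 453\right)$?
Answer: $-12671022$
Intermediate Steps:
$l = -2905$ ($l = -1586 - 1319 = -2905$)
$\left(l - 3149\right) \left(2546 - 453\right) = \left(-2905 - 3149\right) \left(2546 - 453\right) = \left(-6054\right) 2093 = -12671022$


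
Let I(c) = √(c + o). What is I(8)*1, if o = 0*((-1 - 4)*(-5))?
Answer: 2*√2 ≈ 2.8284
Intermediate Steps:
o = 0 (o = 0*(-5*(-5)) = 0*25 = 0)
I(c) = √c (I(c) = √(c + 0) = √c)
I(8)*1 = √8*1 = (2*√2)*1 = 2*√2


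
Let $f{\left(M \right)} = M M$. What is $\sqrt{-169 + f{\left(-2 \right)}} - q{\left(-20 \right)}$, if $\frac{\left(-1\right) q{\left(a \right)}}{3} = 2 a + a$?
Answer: $-180 + i \sqrt{165} \approx -180.0 + 12.845 i$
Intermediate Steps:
$f{\left(M \right)} = M^{2}$
$q{\left(a \right)} = - 9 a$ ($q{\left(a \right)} = - 3 \left(2 a + a\right) = - 3 \cdot 3 a = - 9 a$)
$\sqrt{-169 + f{\left(-2 \right)}} - q{\left(-20 \right)} = \sqrt{-169 + \left(-2\right)^{2}} - \left(-9\right) \left(-20\right) = \sqrt{-169 + 4} - 180 = \sqrt{-165} - 180 = i \sqrt{165} - 180 = -180 + i \sqrt{165}$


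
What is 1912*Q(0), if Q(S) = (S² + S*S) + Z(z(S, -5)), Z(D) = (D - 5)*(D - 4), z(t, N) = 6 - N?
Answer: 80304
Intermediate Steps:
Z(D) = (-5 + D)*(-4 + D)
Q(S) = 42 + 2*S² (Q(S) = (S² + S*S) + (20 + (6 - 1*(-5))² - 9*(6 - 1*(-5))) = (S² + S²) + (20 + (6 + 5)² - 9*(6 + 5)) = 2*S² + (20 + 11² - 9*11) = 2*S² + (20 + 121 - 99) = 2*S² + 42 = 42 + 2*S²)
1912*Q(0) = 1912*(42 + 2*0²) = 1912*(42 + 2*0) = 1912*(42 + 0) = 1912*42 = 80304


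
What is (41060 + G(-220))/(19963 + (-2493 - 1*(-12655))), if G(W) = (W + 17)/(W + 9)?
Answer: 8663863/6356375 ≈ 1.3630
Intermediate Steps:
G(W) = (17 + W)/(9 + W)
(41060 + G(-220))/(19963 + (-2493 - 1*(-12655))) = (41060 + (17 - 220)/(9 - 220))/(19963 + (-2493 - 1*(-12655))) = (41060 - 203/(-211))/(19963 + (-2493 + 12655)) = (41060 - 1/211*(-203))/(19963 + 10162) = (41060 + 203/211)/30125 = (8663863/211)*(1/30125) = 8663863/6356375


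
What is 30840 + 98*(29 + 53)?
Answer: 38876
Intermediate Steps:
30840 + 98*(29 + 53) = 30840 + 98*82 = 30840 + 8036 = 38876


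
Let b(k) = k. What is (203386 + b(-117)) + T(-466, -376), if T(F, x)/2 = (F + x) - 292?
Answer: 201001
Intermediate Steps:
T(F, x) = -584 + 2*F + 2*x (T(F, x) = 2*((F + x) - 292) = 2*(-292 + F + x) = -584 + 2*F + 2*x)
(203386 + b(-117)) + T(-466, -376) = (203386 - 117) + (-584 + 2*(-466) + 2*(-376)) = 203269 + (-584 - 932 - 752) = 203269 - 2268 = 201001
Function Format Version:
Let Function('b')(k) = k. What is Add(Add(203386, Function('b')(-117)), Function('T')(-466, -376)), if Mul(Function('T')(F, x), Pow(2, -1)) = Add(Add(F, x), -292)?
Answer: 201001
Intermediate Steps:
Function('T')(F, x) = Add(-584, Mul(2, F), Mul(2, x)) (Function('T')(F, x) = Mul(2, Add(Add(F, x), -292)) = Mul(2, Add(-292, F, x)) = Add(-584, Mul(2, F), Mul(2, x)))
Add(Add(203386, Function('b')(-117)), Function('T')(-466, -376)) = Add(Add(203386, -117), Add(-584, Mul(2, -466), Mul(2, -376))) = Add(203269, Add(-584, -932, -752)) = Add(203269, -2268) = 201001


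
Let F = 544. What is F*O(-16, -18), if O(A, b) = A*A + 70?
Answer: 177344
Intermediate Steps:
O(A, b) = 70 + A² (O(A, b) = A² + 70 = 70 + A²)
F*O(-16, -18) = 544*(70 + (-16)²) = 544*(70 + 256) = 544*326 = 177344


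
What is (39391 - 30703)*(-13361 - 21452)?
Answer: -302455344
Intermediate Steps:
(39391 - 30703)*(-13361 - 21452) = 8688*(-34813) = -302455344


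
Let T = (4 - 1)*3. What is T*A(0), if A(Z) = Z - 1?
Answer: -9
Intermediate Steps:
A(Z) = -1 + Z
T = 9 (T = 3*3 = 9)
T*A(0) = 9*(-1 + 0) = 9*(-1) = -9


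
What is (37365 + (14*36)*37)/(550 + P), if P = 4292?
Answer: 18671/1614 ≈ 11.568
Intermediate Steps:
(37365 + (14*36)*37)/(550 + P) = (37365 + (14*36)*37)/(550 + 4292) = (37365 + 504*37)/4842 = (37365 + 18648)*(1/4842) = 56013*(1/4842) = 18671/1614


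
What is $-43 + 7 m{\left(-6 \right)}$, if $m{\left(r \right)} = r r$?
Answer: $209$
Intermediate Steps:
$m{\left(r \right)} = r^{2}$
$-43 + 7 m{\left(-6 \right)} = -43 + 7 \left(-6\right)^{2} = -43 + 7 \cdot 36 = -43 + 252 = 209$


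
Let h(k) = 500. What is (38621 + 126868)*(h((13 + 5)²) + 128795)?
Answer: 21396900255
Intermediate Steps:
(38621 + 126868)*(h((13 + 5)²) + 128795) = (38621 + 126868)*(500 + 128795) = 165489*129295 = 21396900255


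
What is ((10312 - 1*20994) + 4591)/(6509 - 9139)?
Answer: 6091/2630 ≈ 2.3160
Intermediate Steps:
((10312 - 1*20994) + 4591)/(6509 - 9139) = ((10312 - 20994) + 4591)/(-2630) = (-10682 + 4591)*(-1/2630) = -6091*(-1/2630) = 6091/2630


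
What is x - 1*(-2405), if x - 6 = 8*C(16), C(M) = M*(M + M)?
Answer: 6507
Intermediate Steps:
C(M) = 2*M² (C(M) = M*(2*M) = 2*M²)
x = 4102 (x = 6 + 8*(2*16²) = 6 + 8*(2*256) = 6 + 8*512 = 6 + 4096 = 4102)
x - 1*(-2405) = 4102 - 1*(-2405) = 4102 + 2405 = 6507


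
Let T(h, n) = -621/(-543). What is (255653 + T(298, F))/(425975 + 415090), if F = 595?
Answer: 9254680/30446553 ≈ 0.30396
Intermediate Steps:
T(h, n) = 207/181 (T(h, n) = -621*(-1/543) = 207/181)
(255653 + T(298, F))/(425975 + 415090) = (255653 + 207/181)/(425975 + 415090) = (46273400/181)/841065 = (46273400/181)*(1/841065) = 9254680/30446553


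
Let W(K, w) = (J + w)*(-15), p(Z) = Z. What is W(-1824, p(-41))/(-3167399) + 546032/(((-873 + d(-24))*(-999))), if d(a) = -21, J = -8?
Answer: 864422388929/1414411525647 ≈ 0.61115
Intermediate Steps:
W(K, w) = 120 - 15*w (W(K, w) = (-8 + w)*(-15) = 120 - 15*w)
W(-1824, p(-41))/(-3167399) + 546032/(((-873 + d(-24))*(-999))) = (120 - 15*(-41))/(-3167399) + 546032/(((-873 - 21)*(-999))) = (120 + 615)*(-1/3167399) + 546032/((-894*(-999))) = 735*(-1/3167399) + 546032/893106 = -735/3167399 + 546032*(1/893106) = -735/3167399 + 273016/446553 = 864422388929/1414411525647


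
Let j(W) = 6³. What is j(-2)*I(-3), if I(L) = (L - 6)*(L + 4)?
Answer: -1944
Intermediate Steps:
j(W) = 216
I(L) = (-6 + L)*(4 + L)
j(-2)*I(-3) = 216*(-24 + (-3)² - 2*(-3)) = 216*(-24 + 9 + 6) = 216*(-9) = -1944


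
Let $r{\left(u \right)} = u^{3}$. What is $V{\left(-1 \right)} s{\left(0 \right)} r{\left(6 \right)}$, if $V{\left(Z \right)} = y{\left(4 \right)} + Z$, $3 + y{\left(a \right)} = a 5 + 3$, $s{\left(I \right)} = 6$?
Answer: $24624$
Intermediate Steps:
$y{\left(a \right)} = 5 a$ ($y{\left(a \right)} = -3 + \left(a 5 + 3\right) = -3 + \left(5 a + 3\right) = -3 + \left(3 + 5 a\right) = 5 a$)
$V{\left(Z \right)} = 20 + Z$ ($V{\left(Z \right)} = 5 \cdot 4 + Z = 20 + Z$)
$V{\left(-1 \right)} s{\left(0 \right)} r{\left(6 \right)} = \left(20 - 1\right) 6 \cdot 6^{3} = 19 \cdot 6 \cdot 216 = 114 \cdot 216 = 24624$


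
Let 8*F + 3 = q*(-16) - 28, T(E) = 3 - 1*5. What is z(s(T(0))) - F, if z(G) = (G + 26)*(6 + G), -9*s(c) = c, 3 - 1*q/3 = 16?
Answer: 57695/648 ≈ 89.036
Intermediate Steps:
q = -39 (q = 9 - 3*16 = 9 - 48 = -39)
T(E) = -2 (T(E) = 3 - 5 = -2)
s(c) = -c/9
z(G) = (6 + G)*(26 + G) (z(G) = (26 + G)*(6 + G) = (6 + G)*(26 + G))
F = 593/8 (F = -3/8 + (-39*(-16) - 28)/8 = -3/8 + (624 - 28)/8 = -3/8 + (⅛)*596 = -3/8 + 149/2 = 593/8 ≈ 74.125)
z(s(T(0))) - F = (156 + (-⅑*(-2))² + 32*(-⅑*(-2))) - 1*593/8 = (156 + (2/9)² + 32*(2/9)) - 593/8 = (156 + 4/81 + 64/9) - 593/8 = 13216/81 - 593/8 = 57695/648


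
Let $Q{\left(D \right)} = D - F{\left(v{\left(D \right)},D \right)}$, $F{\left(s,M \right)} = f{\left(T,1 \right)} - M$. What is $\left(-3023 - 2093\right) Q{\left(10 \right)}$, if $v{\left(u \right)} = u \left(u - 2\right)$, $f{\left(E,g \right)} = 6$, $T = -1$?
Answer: $-71624$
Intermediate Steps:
$v{\left(u \right)} = u \left(-2 + u\right)$
$F{\left(s,M \right)} = 6 - M$
$Q{\left(D \right)} = -6 + 2 D$ ($Q{\left(D \right)} = D - \left(6 - D\right) = D + \left(-6 + D\right) = -6 + 2 D$)
$\left(-3023 - 2093\right) Q{\left(10 \right)} = \left(-3023 - 2093\right) \left(-6 + 2 \cdot 10\right) = \left(-3023 - 2093\right) \left(-6 + 20\right) = \left(-5116\right) 14 = -71624$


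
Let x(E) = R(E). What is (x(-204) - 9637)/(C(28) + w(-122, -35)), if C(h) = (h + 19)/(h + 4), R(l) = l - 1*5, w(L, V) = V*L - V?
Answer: -315072/137807 ≈ -2.2863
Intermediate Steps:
w(L, V) = -V + L*V (w(L, V) = L*V - V = -V + L*V)
R(l) = -5 + l (R(l) = l - 5 = -5 + l)
x(E) = -5 + E
C(h) = (19 + h)/(4 + h)
(x(-204) - 9637)/(C(28) + w(-122, -35)) = ((-5 - 204) - 9637)/((19 + 28)/(4 + 28) - 35*(-1 - 122)) = (-209 - 9637)/(47/32 - 35*(-123)) = -9846/((1/32)*47 + 4305) = -9846/(47/32 + 4305) = -9846/137807/32 = -9846*32/137807 = -315072/137807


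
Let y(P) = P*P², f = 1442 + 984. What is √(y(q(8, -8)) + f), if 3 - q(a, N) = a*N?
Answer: √303189 ≈ 550.63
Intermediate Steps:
q(a, N) = 3 - N*a (q(a, N) = 3 - a*N = 3 - N*a)
f = 2426
y(P) = P³
√(y(q(8, -8)) + f) = √((3 - 1*(-8)*8)³ + 2426) = √((3 + 64)³ + 2426) = √(67³ + 2426) = √(300763 + 2426) = √303189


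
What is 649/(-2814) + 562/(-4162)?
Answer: -2141303/5855934 ≈ -0.36566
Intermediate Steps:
649/(-2814) + 562/(-4162) = 649*(-1/2814) + 562*(-1/4162) = -649/2814 - 281/2081 = -2141303/5855934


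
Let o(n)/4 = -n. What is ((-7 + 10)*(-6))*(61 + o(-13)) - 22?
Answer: -2056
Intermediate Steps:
o(n) = -4*n (o(n) = 4*(-n) = -4*n)
((-7 + 10)*(-6))*(61 + o(-13)) - 22 = ((-7 + 10)*(-6))*(61 - 4*(-13)) - 22 = (3*(-6))*(61 + 52) - 22 = -18*113 - 22 = -2034 - 22 = -2056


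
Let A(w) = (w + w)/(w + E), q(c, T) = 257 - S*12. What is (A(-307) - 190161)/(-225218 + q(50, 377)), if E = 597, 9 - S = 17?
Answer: 27573652/32605425 ≈ 0.84568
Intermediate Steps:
S = -8 (S = 9 - 1*17 = 9 - 17 = -8)
q(c, T) = 353 (q(c, T) = 257 - (-8)*12 = 257 - 1*(-96) = 257 + 96 = 353)
A(w) = 2*w/(597 + w) (A(w) = (w + w)/(w + 597) = (2*w)/(597 + w) = 2*w/(597 + w))
(A(-307) - 190161)/(-225218 + q(50, 377)) = (2*(-307)/(597 - 307) - 190161)/(-225218 + 353) = (2*(-307)/290 - 190161)/(-224865) = (2*(-307)*(1/290) - 190161)*(-1/224865) = (-307/145 - 190161)*(-1/224865) = -27573652/145*(-1/224865) = 27573652/32605425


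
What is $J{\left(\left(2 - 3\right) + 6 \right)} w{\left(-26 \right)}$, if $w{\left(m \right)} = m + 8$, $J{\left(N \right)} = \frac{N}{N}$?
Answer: $-18$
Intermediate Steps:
$J{\left(N \right)} = 1$
$w{\left(m \right)} = 8 + m$
$J{\left(\left(2 - 3\right) + 6 \right)} w{\left(-26 \right)} = 1 \left(8 - 26\right) = 1 \left(-18\right) = -18$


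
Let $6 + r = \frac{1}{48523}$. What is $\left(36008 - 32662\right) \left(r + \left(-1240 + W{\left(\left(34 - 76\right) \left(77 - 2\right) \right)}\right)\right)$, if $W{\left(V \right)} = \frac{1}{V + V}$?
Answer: $- \frac{91034117141897}{21835350} \approx -4.1691 \cdot 10^{6}$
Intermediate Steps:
$r = - \frac{291137}{48523}$ ($r = -6 + \frac{1}{48523} = - \frac{291137}{48523} \approx -6.0$)
$W{\left(V \right)} = \frac{1}{2 V}$
$\left(36008 - 32662\right) \left(r + \left(-1240 + W{\left(\left(34 - 76\right) \left(77 - 2\right) \right)}\right)\right) = \left(36008 - 32662\right) \left(- \frac{291137}{48523} - \left(1240 - \frac{1}{2 \left(34 - 76\right) \left(77 - 2\right)}\right)\right) = 3346 \left(- \frac{291137}{48523} - \left(1240 - \frac{1}{2 \left(\left(-42\right) 75\right)}\right)\right) = 3346 \left(- \frac{291137}{48523} - \left(1240 - \frac{1}{2 \left(-3150\right)}\right)\right) = 3346 \left(- \frac{291137}{48523} + \left(-1240 + \frac{1}{2} \left(- \frac{1}{3150}\right)\right)\right) = 3346 \left(- \frac{291137}{48523} - \frac{7812001}{6300}\right) = 3346 \left(- \frac{380895887623}{305694900}\right) = - \frac{91034117141897}{21835350}$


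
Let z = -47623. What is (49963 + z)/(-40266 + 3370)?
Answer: -585/9224 ≈ -0.063421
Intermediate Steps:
(49963 + z)/(-40266 + 3370) = (49963 - 47623)/(-40266 + 3370) = 2340/(-36896) = 2340*(-1/36896) = -585/9224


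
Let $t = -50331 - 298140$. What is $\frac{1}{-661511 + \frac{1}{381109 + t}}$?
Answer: $- \frac{32638}{21590396017} \approx -1.5117 \cdot 10^{-6}$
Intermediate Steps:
$t = -348471$
$\frac{1}{-661511 + \frac{1}{381109 + t}} = \frac{1}{-661511 + \frac{1}{381109 - 348471}} = \frac{1}{-661511 + \frac{1}{32638}} = \frac{1}{- \frac{21590396017}{32638}} = - \frac{32638}{21590396017}$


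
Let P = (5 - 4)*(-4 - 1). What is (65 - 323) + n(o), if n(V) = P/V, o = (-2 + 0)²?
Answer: -1037/4 ≈ -259.25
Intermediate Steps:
P = -5 (P = 1*(-5) = -5)
o = 4 (o = (-2)² = 4)
n(V) = -5/V
(65 - 323) + n(o) = (65 - 323) - 5/4 = -258 - 5*¼ = -258 - 5/4 = -1037/4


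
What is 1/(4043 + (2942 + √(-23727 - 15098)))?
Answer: 1397/9765810 - I*√1553/9765810 ≈ 0.00014305 - 4.0353e-6*I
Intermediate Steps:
1/(4043 + (2942 + √(-23727 - 15098))) = 1/(4043 + (2942 + √(-38825))) = 1/(4043 + (2942 + 5*I*√1553)) = 1/(6985 + 5*I*√1553)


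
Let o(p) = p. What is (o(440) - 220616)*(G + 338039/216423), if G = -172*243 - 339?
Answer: 1604881531616/173 ≈ 9.2768e+9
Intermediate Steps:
G = -42135 (G = -41796 - 339 = -42135)
(o(440) - 220616)*(G + 338039/216423) = (440 - 220616)*(-42135 + 338039/216423) = -220176*(-42135 + 338039*(1/216423)) = -220176*(-42135 + 338039/216423) = -220176*(-9118645066/216423) = 1604881531616/173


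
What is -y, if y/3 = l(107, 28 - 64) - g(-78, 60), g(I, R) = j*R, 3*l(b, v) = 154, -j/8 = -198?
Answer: 284966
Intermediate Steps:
j = 1584 (j = -8*(-198) = 1584)
l(b, v) = 154/3 (l(b, v) = (⅓)*154 = 154/3)
g(I, R) = 1584*R
y = -284966 (y = 3*(154/3 - 1584*60) = 3*(154/3 - 1*95040) = 3*(154/3 - 95040) = 3*(-284966/3) = -284966)
-y = -1*(-284966) = 284966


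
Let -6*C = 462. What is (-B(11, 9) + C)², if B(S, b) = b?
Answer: 7396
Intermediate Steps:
C = -77 (C = -⅙*462 = -77)
(-B(11, 9) + C)² = (-1*9 - 77)² = (-9 - 77)² = (-86)² = 7396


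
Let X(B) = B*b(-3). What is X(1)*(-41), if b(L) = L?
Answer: 123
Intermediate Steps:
X(B) = -3*B (X(B) = B*(-3) = -3*B)
X(1)*(-41) = -3*1*(-41) = -3*(-41) = 123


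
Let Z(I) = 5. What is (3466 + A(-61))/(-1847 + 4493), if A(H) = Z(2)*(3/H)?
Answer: 211411/161406 ≈ 1.3098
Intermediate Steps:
A(H) = 15/H (A(H) = 5*(3/H) = 15/H)
(3466 + A(-61))/(-1847 + 4493) = (3466 + 15/(-61))/(-1847 + 4493) = (3466 + 15*(-1/61))/2646 = (3466 - 15/61)*(1/2646) = (211411/61)*(1/2646) = 211411/161406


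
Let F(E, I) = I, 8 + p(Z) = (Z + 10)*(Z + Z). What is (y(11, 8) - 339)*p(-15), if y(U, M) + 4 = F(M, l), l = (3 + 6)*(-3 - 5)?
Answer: -58930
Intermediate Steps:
l = -72 (l = 9*(-8) = -72)
p(Z) = -8 + 2*Z*(10 + Z) (p(Z) = -8 + (Z + 10)*(Z + Z) = -8 + (10 + Z)*(2*Z) = -8 + 2*Z*(10 + Z))
y(U, M) = -76 (y(U, M) = -4 - 72 = -76)
(y(11, 8) - 339)*p(-15) = (-76 - 339)*(-8 + 2*(-15)**2 + 20*(-15)) = -415*(-8 + 2*225 - 300) = -415*(-8 + 450 - 300) = -415*142 = -58930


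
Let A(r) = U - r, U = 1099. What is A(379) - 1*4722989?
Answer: -4722269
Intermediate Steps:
A(r) = 1099 - r
A(379) - 1*4722989 = (1099 - 1*379) - 1*4722989 = (1099 - 379) - 4722989 = 720 - 4722989 = -4722269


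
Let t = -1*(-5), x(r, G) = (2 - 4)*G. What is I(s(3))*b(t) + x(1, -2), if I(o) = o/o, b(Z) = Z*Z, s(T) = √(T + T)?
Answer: 29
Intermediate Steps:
x(r, G) = -2*G
t = 5
s(T) = √2*√T (s(T) = √(2*T) = √2*√T)
b(Z) = Z²
I(o) = 1
I(s(3))*b(t) + x(1, -2) = 1*5² - 2*(-2) = 1*25 + 4 = 25 + 4 = 29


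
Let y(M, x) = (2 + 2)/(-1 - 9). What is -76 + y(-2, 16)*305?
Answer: -198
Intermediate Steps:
y(M, x) = -2/5 (y(M, x) = 4/(-10) = 4*(-1/10) = -2/5)
-76 + y(-2, 16)*305 = -76 - 2/5*305 = -76 - 122 = -198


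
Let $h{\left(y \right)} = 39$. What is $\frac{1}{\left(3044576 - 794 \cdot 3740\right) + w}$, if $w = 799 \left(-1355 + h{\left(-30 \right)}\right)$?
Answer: $- \frac{1}{976468} \approx -1.0241 \cdot 10^{-6}$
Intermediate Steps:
$w = -1051484$ ($w = 799 \left(-1355 + 39\right) = 799 \left(-1316\right) = -1051484$)
$\frac{1}{\left(3044576 - 794 \cdot 3740\right) + w} = \frac{1}{\left(3044576 - 794 \cdot 3740\right) - 1051484} = \frac{1}{\left(3044576 - 2969560\right) - 1051484} = \frac{1}{75016 - 1051484} = \frac{1}{-976468} = - \frac{1}{976468}$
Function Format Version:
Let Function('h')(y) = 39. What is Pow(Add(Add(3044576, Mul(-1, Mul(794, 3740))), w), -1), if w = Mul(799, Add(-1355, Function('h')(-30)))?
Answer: Rational(-1, 976468) ≈ -1.0241e-6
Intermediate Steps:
w = -1051484 (w = Mul(799, Add(-1355, 39)) = Mul(799, -1316) = -1051484)
Pow(Add(Add(3044576, Mul(-1, Mul(794, 3740))), w), -1) = Pow(Add(Add(3044576, Mul(-1, Mul(794, 3740))), -1051484), -1) = Pow(Add(Add(3044576, Mul(-1, 2969560)), -1051484), -1) = Pow(Add(Add(3044576, -2969560), -1051484), -1) = Pow(Add(75016, -1051484), -1) = Pow(-976468, -1) = Rational(-1, 976468)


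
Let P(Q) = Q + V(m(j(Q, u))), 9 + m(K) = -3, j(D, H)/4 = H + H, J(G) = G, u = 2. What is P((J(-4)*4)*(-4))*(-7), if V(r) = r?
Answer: -364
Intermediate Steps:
j(D, H) = 8*H (j(D, H) = 4*(H + H) = 4*(2*H) = 8*H)
m(K) = -12 (m(K) = -9 - 3 = -12)
P(Q) = -12 + Q (P(Q) = Q - 12 = -12 + Q)
P((J(-4)*4)*(-4))*(-7) = (-12 - 4*4*(-4))*(-7) = (-12 - 16*(-4))*(-7) = (-12 + 64)*(-7) = 52*(-7) = -364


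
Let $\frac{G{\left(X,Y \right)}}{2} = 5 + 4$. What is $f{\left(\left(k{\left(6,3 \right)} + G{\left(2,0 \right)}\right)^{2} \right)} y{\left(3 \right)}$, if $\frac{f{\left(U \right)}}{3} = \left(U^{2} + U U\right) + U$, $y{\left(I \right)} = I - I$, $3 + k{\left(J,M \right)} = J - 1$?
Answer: $0$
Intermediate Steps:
$G{\left(X,Y \right)} = 18$ ($G{\left(X,Y \right)} = 2 \left(5 + 4\right) = 2 \cdot 9 = 18$)
$k{\left(J,M \right)} = -4 + J$ ($k{\left(J,M \right)} = -3 + \left(J - 1\right) = -3 + \left(-1 + J\right) = -4 + J$)
$y{\left(I \right)} = 0$
$f{\left(U \right)} = 3 U + 6 U^{2}$ ($f{\left(U \right)} = 3 \left(\left(U^{2} + U U\right) + U\right) = 3 \left(\left(U^{2} + U^{2}\right) + U\right) = 3 \left(2 U^{2} + U\right) = 3 \left(U + 2 U^{2}\right) = 3 U + 6 U^{2}$)
$f{\left(\left(k{\left(6,3 \right)} + G{\left(2,0 \right)}\right)^{2} \right)} y{\left(3 \right)} = 3 \left(\left(-4 + 6\right) + 18\right)^{2} \left(1 + 2 \left(\left(-4 + 6\right) + 18\right)^{2}\right) 0 = 3 \left(2 + 18\right)^{2} \left(1 + 2 \left(2 + 18\right)^{2}\right) 0 = 3 \cdot 20^{2} \left(1 + 2 \cdot 20^{2}\right) 0 = 3 \cdot 400 \left(1 + 2 \cdot 400\right) 0 = 3 \cdot 400 \left(1 + 800\right) 0 = 3 \cdot 400 \cdot 801 \cdot 0 = 961200 \cdot 0 = 0$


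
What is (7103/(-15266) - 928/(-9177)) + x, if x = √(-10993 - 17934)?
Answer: -51017383/140096082 + I*√28927 ≈ -0.36416 + 170.08*I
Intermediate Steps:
x = I*√28927 (x = √(-28927) = I*√28927 ≈ 170.08*I)
(7103/(-15266) - 928/(-9177)) + x = (7103/(-15266) - 928/(-9177)) + I*√28927 = (7103*(-1/15266) - 928*(-1/9177)) + I*√28927 = (-7103/15266 + 928/9177) + I*√28927 = -51017383/140096082 + I*√28927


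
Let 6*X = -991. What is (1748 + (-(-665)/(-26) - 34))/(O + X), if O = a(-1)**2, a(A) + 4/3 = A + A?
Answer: -395091/36049 ≈ -10.960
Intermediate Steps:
a(A) = -4/3 + 2*A (a(A) = -4/3 + (A + A) = -4/3 + 2*A)
X = -991/6 (X = (1/6)*(-991) = -991/6 ≈ -165.17)
O = 100/9 (O = (-4/3 + 2*(-1))**2 = (-4/3 - 2)**2 = (-10/3)**2 = 100/9 ≈ 11.111)
(1748 + (-(-665)/(-26) - 34))/(O + X) = (1748 + (-(-665)/(-26) - 34))/(100/9 - 991/6) = (1748 + (-(-665)*(-1)/26 - 34))/(-2773/18) = (1748 + (-35*19/26 - 34))*(-18/2773) = (1748 + (-665/26 - 34))*(-18/2773) = (1748 - 1549/26)*(-18/2773) = (43899/26)*(-18/2773) = -395091/36049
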